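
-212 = -212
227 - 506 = -279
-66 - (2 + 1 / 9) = -613 / 9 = -68.11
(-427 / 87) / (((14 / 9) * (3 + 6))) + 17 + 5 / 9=8981 / 522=17.20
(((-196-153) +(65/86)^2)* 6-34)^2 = 61727247775561/13675204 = 4513808.19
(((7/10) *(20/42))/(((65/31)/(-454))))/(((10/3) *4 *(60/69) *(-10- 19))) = 161851/754000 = 0.21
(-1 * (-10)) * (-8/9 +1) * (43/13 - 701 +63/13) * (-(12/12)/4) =45035/234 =192.46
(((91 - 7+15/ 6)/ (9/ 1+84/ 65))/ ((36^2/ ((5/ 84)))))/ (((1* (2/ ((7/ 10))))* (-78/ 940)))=-203275/ 124851456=-0.00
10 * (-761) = -7610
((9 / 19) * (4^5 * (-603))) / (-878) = 333.13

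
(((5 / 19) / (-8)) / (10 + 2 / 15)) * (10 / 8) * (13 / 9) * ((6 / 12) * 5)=-8125 / 554496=-0.01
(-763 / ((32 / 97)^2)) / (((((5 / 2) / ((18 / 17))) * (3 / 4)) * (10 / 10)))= -21537201 / 5440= -3959.04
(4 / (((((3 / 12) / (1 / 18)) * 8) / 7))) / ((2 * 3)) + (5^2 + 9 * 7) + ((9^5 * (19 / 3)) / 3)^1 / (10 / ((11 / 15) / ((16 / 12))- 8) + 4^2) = 168899995 / 19656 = 8592.80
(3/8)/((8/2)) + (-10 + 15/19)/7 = -743/608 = -1.22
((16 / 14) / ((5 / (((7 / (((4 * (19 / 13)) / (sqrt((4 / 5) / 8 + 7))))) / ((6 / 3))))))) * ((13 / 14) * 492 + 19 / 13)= 41707 * sqrt(710) / 6650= 167.12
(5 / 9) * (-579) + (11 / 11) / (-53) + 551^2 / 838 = 40.61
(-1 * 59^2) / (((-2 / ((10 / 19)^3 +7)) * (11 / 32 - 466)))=-2729828048 / 102205959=-26.71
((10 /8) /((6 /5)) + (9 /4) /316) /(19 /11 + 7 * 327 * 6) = 43747 /572944656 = 0.00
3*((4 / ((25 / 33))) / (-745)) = -396 / 18625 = -0.02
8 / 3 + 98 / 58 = 379 / 87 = 4.36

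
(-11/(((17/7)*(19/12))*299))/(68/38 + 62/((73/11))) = -16863/19620380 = -0.00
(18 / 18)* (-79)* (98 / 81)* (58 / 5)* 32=-14369152 / 405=-35479.39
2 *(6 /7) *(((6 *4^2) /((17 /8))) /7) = 11.06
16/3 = 5.33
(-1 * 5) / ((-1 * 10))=1 / 2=0.50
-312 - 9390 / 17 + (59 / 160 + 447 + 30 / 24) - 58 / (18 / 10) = -10965973 / 24480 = -447.96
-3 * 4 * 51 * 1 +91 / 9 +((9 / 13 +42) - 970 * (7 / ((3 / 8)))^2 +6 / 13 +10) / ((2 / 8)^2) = -210896759 / 39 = -5407609.21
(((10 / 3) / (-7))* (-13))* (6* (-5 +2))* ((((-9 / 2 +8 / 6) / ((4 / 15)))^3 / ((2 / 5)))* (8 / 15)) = 55729375 / 224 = 248791.85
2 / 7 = 0.29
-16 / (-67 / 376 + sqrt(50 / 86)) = -11310080 *sqrt(43) / 3341373-17332096 / 3341373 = -27.38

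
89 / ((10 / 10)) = 89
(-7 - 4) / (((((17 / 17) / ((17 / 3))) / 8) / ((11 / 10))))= -548.53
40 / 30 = 4 / 3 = 1.33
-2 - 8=-10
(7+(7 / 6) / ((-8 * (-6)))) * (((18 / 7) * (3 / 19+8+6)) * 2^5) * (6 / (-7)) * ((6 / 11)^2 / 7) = -33584112 / 112651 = -298.13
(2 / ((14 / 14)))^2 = 4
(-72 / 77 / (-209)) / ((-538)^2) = 18 / 1164505573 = 0.00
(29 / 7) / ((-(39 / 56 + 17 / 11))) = -2552 / 1381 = -1.85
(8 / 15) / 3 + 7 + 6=593 / 45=13.18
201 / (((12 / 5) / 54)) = 9045 / 2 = 4522.50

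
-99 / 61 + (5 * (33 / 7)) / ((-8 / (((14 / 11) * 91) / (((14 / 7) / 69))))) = -5746077 / 488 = -11774.75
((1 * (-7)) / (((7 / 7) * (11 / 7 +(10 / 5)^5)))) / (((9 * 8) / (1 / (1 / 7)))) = -343 / 16920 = -0.02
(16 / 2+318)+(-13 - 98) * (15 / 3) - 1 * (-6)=-223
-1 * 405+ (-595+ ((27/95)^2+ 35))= -8708396/9025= -964.92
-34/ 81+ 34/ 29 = 1768/ 2349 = 0.75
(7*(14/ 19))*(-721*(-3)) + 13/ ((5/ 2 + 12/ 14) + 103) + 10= 315915654/ 28291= 11166.65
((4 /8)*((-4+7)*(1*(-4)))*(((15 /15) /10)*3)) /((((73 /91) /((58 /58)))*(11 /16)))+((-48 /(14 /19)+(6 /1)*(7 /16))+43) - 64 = -86.78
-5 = -5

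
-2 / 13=-0.15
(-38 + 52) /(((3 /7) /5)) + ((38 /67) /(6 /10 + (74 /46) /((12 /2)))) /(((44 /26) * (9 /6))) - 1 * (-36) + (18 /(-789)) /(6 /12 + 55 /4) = 1320875067686 /6617971833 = 199.59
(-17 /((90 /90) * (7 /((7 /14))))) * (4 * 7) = -34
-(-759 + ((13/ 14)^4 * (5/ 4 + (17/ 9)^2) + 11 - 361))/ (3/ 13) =4790.14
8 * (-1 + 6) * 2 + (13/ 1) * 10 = 210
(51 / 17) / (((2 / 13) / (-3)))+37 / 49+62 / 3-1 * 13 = -14723 / 294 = -50.08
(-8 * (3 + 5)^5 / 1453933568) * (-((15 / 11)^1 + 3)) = 12288 / 15618427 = 0.00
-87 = -87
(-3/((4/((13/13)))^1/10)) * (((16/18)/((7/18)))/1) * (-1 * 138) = 2365.71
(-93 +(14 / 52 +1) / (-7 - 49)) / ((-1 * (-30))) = -45147 / 14560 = -3.10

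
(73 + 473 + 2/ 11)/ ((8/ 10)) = 7510/ 11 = 682.73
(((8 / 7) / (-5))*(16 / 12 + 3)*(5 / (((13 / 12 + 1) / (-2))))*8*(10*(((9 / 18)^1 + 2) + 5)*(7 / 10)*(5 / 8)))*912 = 1138176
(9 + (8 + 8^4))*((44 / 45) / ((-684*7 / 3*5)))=-5027 / 9975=-0.50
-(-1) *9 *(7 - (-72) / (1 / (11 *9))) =64215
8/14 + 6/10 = 41/35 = 1.17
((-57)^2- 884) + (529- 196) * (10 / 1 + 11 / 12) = 24001 / 4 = 6000.25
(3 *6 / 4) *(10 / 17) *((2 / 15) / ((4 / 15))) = 45 / 34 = 1.32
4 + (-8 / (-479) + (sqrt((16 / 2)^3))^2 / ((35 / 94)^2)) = 2169368228 / 586775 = 3697.10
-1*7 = -7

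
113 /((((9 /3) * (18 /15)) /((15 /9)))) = 2825 /54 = 52.31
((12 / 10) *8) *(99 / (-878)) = -2376 / 2195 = -1.08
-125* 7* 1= -875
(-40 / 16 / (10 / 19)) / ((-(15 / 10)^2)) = 19 / 9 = 2.11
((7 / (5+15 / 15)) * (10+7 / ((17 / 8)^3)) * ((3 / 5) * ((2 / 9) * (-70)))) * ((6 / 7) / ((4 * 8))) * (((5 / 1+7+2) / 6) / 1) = -7.30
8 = 8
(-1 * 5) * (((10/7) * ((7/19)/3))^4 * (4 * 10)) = -2000000/10556001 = -0.19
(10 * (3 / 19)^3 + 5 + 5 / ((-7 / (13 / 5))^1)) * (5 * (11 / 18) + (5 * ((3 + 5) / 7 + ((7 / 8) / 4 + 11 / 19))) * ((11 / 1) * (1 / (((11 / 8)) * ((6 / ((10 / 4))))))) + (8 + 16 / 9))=11016129391 / 76628748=143.76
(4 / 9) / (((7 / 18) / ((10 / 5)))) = 16 / 7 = 2.29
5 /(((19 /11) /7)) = 385 /19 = 20.26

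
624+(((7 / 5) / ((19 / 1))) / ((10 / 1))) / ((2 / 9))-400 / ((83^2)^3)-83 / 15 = 1152611612351087681 / 1863560128203300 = 618.50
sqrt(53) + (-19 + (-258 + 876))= sqrt(53) + 599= 606.28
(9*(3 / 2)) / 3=9 / 2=4.50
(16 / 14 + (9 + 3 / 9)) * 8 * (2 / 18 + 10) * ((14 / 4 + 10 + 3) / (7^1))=125840 / 63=1997.46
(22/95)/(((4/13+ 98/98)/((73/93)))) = 20878/150195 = 0.14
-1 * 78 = -78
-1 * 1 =-1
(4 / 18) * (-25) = -50 / 9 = -5.56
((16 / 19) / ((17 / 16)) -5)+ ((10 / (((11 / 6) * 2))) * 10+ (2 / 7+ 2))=630505 / 24871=25.35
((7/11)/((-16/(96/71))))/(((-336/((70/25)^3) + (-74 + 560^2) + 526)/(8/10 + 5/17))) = -31899/170253161705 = -0.00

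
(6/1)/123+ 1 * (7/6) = 299/246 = 1.22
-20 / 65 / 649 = -4 / 8437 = -0.00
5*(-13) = -65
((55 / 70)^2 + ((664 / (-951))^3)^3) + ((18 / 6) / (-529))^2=0.58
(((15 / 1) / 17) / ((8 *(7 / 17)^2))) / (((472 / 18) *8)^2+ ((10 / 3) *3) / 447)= 3077595 / 208197991792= 0.00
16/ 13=1.23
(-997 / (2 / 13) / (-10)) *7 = 90727 / 20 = 4536.35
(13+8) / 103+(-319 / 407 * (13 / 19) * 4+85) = 6014204 / 72409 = 83.06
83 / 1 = 83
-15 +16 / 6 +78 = 197 / 3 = 65.67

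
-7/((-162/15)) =35/54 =0.65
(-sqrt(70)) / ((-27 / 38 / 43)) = 1634 * sqrt(70) / 27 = 506.33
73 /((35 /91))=949 /5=189.80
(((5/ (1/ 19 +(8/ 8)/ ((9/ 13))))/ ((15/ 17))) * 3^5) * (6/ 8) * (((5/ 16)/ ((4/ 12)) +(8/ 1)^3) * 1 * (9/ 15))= 17392299021/ 81920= 212308.34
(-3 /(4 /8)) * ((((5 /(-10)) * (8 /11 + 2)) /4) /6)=15 /44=0.34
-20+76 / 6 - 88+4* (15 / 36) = -93.67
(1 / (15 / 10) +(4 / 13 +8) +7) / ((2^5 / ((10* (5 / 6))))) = 15575 / 3744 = 4.16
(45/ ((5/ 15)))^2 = 18225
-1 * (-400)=400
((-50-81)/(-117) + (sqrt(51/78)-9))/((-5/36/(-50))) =-36880/13 + 180 * sqrt(442)/13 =-2545.82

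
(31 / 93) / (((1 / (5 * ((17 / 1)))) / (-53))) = -1501.67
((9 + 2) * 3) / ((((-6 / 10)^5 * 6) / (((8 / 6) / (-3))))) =68750 / 2187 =31.44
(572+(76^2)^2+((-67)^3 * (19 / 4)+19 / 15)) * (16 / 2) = 3832095002 / 15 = 255473000.13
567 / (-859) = -567 / 859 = -0.66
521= 521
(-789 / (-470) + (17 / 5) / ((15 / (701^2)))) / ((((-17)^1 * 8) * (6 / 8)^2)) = -785270633 / 539325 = -1456.02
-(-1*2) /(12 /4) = 2 /3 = 0.67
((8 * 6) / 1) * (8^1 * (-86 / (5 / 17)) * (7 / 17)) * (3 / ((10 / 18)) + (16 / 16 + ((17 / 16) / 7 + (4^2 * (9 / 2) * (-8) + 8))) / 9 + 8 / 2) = 185800592 / 75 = 2477341.23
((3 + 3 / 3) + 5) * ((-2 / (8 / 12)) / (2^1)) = -27 / 2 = -13.50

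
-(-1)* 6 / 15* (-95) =-38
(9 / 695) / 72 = 1 / 5560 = 0.00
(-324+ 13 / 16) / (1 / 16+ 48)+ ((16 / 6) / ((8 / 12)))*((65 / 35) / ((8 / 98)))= 64808 / 769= 84.28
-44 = -44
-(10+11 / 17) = -181 / 17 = -10.65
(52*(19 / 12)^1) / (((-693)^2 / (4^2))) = 3952 / 1440747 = 0.00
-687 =-687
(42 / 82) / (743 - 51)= 21 / 28372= 0.00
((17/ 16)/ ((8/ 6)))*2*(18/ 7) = 459/ 112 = 4.10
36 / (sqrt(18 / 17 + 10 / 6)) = 36 *sqrt(7089) / 139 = 21.81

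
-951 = -951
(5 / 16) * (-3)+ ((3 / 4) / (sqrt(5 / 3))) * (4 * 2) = -15 / 16+ 6 * sqrt(15) / 5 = 3.71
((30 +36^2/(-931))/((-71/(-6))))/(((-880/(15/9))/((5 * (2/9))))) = -22195/4362666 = -0.01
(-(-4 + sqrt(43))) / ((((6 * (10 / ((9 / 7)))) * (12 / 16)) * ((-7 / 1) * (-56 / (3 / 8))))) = 3 / 27440 - 3 * sqrt(43) / 109760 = -0.00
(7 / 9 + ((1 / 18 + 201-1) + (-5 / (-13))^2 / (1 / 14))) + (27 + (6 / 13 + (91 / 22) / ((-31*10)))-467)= -818265407 / 3457740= -236.65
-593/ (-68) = 593/ 68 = 8.72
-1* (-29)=29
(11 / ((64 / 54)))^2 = 86.14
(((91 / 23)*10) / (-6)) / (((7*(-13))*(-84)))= -5 / 5796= -0.00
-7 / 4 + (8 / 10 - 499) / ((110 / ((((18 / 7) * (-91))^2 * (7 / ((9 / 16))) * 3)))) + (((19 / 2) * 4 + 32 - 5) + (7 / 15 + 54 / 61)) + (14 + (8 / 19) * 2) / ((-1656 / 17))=-67870408545054 / 7330675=-9258411.88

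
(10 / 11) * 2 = 20 / 11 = 1.82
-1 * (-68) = 68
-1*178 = -178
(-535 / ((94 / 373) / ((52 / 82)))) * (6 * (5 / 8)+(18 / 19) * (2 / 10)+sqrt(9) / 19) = -807838551 / 146452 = -5516.06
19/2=9.50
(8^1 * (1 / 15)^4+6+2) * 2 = 810016 / 50625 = 16.00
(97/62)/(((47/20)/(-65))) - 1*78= -176696/1457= -121.27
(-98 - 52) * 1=-150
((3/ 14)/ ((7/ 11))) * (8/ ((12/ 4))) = 44/ 49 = 0.90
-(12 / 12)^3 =-1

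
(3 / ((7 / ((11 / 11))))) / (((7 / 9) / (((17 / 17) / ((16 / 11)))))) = 297 / 784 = 0.38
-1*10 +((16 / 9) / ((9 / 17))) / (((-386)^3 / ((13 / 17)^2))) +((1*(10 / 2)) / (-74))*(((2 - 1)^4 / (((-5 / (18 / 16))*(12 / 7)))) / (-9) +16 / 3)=-242886698437325 / 23441616965952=-10.36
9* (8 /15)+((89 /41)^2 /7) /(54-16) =10771109 /2235730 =4.82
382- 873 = -491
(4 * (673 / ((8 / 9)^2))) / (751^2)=54513 / 9024016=0.01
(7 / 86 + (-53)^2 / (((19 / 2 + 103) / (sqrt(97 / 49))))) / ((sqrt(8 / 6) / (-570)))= -106742 * sqrt(291) / 105 -1995 * sqrt(3) / 86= -17381.91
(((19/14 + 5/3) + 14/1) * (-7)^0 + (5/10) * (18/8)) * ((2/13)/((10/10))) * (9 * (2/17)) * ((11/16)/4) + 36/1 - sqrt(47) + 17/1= 10595465/198016 - sqrt(47)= 46.65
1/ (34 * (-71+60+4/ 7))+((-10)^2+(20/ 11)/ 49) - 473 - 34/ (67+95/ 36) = -1252512101761/ 3353859586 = -373.45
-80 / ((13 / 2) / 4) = -640 / 13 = -49.23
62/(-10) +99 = 464/5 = 92.80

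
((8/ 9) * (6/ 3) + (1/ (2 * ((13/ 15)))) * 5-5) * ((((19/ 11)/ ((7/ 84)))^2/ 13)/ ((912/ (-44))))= 3002/ 5577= 0.54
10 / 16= 5 / 8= 0.62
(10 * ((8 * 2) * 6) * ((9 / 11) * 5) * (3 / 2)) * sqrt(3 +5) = 129600 * sqrt(2) / 11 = 16662.01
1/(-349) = -1/349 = -0.00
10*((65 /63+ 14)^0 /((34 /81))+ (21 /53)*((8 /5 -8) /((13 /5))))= 164805 /11713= 14.07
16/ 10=1.60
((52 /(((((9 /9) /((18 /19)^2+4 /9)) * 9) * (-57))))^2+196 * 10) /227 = 5444955367209640 /630608775567363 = 8.63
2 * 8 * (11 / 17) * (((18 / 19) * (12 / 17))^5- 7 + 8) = 701516900905744 / 59767010463331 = 11.74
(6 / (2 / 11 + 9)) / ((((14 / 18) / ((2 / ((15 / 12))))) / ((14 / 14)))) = 4752 / 3535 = 1.34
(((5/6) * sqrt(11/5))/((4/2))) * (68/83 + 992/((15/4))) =82591 * sqrt(55)/3735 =163.99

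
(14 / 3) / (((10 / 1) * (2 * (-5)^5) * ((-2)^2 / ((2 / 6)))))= -0.00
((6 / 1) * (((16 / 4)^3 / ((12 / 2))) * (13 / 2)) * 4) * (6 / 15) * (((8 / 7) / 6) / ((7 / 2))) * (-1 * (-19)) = 505856 / 735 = 688.24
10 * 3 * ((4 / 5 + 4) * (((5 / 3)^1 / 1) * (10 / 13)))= 2400 / 13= 184.62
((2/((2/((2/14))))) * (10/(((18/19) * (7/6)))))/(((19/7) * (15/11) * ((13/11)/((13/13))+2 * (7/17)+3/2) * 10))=4114/412965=0.01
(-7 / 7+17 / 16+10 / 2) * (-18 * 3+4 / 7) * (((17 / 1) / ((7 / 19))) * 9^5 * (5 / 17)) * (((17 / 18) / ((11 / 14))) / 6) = -4863570885 / 112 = -43424740.04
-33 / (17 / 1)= -33 / 17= -1.94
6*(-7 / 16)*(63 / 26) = -1323 / 208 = -6.36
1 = 1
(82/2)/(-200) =-41/200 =-0.20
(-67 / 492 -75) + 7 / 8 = -73073 / 984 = -74.26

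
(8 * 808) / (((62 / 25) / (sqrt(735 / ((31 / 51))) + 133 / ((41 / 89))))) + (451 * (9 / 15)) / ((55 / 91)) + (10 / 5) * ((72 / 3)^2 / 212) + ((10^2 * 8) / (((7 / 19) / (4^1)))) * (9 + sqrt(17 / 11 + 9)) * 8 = 1696800 * sqrt(2635) / 961 + 972800 * sqrt(319) / 77 + 16248433276813 / 11788525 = 1694607.86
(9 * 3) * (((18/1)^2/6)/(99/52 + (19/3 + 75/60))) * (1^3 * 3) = 85293/185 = 461.04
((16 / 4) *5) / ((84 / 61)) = 305 / 21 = 14.52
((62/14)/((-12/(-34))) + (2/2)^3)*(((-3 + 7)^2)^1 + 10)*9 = 3170.14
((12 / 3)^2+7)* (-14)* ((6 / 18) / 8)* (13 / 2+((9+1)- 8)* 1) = -2737 / 24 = -114.04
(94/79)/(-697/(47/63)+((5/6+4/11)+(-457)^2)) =291588/50951459615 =0.00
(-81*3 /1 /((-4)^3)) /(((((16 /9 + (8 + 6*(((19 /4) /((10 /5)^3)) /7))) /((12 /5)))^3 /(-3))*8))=-2519897651712 /139354384176125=-0.02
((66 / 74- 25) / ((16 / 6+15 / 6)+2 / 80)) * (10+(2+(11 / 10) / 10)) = -925896 / 16465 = -56.23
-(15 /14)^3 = -3375 /2744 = -1.23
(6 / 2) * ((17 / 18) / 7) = 17 / 42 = 0.40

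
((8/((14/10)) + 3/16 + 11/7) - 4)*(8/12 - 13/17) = -1945/5712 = -0.34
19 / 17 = 1.12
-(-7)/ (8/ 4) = 7/ 2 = 3.50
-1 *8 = -8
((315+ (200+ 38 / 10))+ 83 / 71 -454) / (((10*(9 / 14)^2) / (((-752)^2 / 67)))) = 1297866741248 / 9632925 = 134732.36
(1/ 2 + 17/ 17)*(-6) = -9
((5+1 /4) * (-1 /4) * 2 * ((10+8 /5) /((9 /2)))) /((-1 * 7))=0.97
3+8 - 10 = 1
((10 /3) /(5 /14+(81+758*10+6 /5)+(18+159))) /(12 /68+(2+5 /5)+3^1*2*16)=5950 /1387836801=0.00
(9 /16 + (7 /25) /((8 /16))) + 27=11249 /400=28.12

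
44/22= 2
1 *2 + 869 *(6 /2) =2609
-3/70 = -0.04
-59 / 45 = -1.31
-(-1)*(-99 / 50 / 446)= -99 / 22300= -0.00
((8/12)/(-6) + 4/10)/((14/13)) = 169/630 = 0.27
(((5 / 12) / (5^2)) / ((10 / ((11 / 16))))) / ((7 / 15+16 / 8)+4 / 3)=11 / 36480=0.00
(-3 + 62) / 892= 59 / 892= 0.07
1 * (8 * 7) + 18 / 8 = 233 / 4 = 58.25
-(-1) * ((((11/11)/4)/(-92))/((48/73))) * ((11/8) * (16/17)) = -803/150144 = -0.01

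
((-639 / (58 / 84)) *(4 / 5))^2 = 11524451904 / 21025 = 548130.89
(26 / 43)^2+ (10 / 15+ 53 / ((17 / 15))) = 4507207 / 94299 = 47.80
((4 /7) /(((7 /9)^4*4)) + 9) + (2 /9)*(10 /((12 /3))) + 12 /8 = 3462691 /302526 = 11.45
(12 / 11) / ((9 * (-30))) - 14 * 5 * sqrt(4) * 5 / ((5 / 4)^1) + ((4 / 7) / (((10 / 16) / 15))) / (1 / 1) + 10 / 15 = -545.62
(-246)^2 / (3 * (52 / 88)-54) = -443784 / 383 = -1158.70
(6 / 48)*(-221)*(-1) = 221 / 8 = 27.62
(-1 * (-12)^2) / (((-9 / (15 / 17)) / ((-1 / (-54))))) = 40 / 153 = 0.26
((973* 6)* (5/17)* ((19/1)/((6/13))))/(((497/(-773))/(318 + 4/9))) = -380309730970/10863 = -35009641.07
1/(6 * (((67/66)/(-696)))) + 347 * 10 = 224834/67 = 3355.73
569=569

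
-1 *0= 0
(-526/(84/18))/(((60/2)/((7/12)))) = -263/120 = -2.19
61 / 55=1.11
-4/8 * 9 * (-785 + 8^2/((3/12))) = 4761/2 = 2380.50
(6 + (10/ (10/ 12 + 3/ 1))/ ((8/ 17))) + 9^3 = 34065/ 46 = 740.54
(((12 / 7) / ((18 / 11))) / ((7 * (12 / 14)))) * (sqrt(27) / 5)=11 * sqrt(3) / 105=0.18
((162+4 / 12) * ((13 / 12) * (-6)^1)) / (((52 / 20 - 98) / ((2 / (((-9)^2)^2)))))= 31655 / 9388791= 0.00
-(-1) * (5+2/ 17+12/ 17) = 99/ 17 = 5.82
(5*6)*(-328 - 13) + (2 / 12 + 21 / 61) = -3743993 / 366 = -10229.49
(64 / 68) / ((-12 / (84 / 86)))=-56 / 731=-0.08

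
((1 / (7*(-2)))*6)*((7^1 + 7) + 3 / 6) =-87 / 14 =-6.21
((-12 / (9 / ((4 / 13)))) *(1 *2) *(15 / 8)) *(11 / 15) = -44 / 39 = -1.13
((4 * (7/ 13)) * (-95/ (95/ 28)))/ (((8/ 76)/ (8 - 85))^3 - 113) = 2454986120048/ 4599967615347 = 0.53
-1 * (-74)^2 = -5476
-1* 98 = -98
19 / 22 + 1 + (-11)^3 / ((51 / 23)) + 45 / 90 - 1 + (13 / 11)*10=-329348 / 561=-587.07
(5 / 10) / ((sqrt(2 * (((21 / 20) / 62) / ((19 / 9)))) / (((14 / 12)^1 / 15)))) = sqrt(61845) / 810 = 0.31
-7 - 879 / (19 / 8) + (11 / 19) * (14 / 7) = -7143 / 19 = -375.95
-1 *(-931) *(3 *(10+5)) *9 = 377055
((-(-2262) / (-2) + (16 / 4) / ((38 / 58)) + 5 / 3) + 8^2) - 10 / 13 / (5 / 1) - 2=-786484 / 741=-1061.38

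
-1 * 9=-9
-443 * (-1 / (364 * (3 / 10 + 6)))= 2215 / 11466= 0.19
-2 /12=-1 /6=-0.17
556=556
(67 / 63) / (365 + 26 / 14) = 67 / 23112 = 0.00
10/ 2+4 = 9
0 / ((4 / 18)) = 0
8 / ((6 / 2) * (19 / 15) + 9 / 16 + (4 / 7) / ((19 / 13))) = 85120 / 50577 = 1.68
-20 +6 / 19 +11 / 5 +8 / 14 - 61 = -51812 / 665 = -77.91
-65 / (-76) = 65 / 76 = 0.86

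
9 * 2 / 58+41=1198 / 29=41.31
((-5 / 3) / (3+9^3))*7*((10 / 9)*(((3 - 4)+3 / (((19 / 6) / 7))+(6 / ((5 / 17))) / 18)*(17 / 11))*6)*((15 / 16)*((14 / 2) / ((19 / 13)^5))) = -1863454590725 / 1704660452154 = -1.09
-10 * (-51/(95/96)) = 515.37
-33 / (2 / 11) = -363 / 2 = -181.50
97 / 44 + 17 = 845 / 44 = 19.20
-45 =-45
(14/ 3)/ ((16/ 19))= 133/ 24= 5.54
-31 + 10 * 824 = 8209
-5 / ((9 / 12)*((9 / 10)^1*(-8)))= 0.93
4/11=0.36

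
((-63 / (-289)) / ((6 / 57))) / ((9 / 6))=399 / 289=1.38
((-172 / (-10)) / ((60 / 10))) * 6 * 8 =688 / 5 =137.60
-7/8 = -0.88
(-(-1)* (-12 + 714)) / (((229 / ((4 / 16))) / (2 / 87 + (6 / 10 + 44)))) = 2271087 / 66410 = 34.20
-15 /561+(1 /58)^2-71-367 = -275548417 /629068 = -438.03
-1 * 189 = -189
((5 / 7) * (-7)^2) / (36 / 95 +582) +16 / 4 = 224629 / 55326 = 4.06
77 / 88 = 7 / 8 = 0.88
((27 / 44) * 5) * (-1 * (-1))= 135 / 44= 3.07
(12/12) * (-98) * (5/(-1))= 490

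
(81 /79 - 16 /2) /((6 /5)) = -2755 /474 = -5.81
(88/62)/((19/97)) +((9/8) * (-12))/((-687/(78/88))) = 86215475/11869528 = 7.26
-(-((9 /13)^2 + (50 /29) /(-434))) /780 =126377 /207385815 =0.00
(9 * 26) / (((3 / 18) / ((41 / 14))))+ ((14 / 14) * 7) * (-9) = 28341 / 7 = 4048.71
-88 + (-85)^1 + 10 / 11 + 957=8634 / 11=784.91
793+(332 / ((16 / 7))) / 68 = 216277 / 272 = 795.14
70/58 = 35/29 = 1.21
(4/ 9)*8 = 32/ 9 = 3.56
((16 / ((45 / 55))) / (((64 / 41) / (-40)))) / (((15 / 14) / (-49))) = 618772 / 27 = 22917.48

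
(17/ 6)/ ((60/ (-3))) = -17/ 120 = -0.14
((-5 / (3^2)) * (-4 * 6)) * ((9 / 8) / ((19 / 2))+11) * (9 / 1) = 25350 / 19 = 1334.21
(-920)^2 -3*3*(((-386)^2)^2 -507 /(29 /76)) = -5794124999788 /29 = -199797413785.79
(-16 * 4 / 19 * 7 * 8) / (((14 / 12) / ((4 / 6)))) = -2048 / 19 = -107.79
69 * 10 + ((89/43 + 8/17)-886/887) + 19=460712966/648397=710.54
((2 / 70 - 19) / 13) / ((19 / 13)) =-664 / 665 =-1.00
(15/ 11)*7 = 105/ 11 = 9.55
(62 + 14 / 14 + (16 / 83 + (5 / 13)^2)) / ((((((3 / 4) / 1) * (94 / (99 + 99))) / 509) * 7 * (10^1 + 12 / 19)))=1216.69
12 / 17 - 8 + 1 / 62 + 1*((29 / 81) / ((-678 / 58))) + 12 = 4.69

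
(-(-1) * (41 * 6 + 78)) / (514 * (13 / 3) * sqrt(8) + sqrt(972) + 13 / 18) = 5832 / (13 + 324 * sqrt(3) + 80184 * sqrt(2)) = 0.05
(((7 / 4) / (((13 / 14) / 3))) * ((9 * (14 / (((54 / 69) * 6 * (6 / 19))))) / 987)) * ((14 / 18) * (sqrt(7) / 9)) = 149891 * sqrt(7) / 3563352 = 0.11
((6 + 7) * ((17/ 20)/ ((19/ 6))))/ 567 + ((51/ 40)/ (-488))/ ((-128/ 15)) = 57965291/ 8972328960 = 0.01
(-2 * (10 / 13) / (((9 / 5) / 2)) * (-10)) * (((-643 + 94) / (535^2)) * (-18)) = 87840 / 148837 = 0.59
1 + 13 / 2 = 15 / 2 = 7.50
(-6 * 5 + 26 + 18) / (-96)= -7 / 48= -0.15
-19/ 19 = -1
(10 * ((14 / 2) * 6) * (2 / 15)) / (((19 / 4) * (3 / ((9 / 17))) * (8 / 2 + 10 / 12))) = 4032 / 9367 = 0.43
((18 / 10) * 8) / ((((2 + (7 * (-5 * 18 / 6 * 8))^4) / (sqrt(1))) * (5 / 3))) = 108 / 6223392000025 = 0.00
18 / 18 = 1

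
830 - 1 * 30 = 800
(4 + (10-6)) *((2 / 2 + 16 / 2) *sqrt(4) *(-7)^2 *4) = 28224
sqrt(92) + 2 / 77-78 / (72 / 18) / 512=-955 / 78848 + 2 * sqrt(23)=9.58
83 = 83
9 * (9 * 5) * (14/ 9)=630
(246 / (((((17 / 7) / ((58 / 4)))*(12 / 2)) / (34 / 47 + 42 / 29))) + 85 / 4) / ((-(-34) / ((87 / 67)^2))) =13374082395 / 487792696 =27.42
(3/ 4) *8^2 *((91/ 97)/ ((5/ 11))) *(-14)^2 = 9417408/ 485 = 19417.34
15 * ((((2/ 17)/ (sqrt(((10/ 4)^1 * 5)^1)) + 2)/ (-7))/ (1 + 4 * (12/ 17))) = -102/ 91 -6 * sqrt(2)/ 455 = -1.14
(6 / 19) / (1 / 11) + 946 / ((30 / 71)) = 639067 / 285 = 2242.34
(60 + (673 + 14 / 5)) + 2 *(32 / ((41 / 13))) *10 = 192439 / 205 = 938.73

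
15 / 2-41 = -67 / 2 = -33.50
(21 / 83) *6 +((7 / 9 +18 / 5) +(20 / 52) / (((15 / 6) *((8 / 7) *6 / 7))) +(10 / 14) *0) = 2351189 / 388440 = 6.05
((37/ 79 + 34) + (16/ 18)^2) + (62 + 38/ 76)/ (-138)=20490323/ 588708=34.81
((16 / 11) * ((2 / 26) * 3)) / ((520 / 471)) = 2826 / 9295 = 0.30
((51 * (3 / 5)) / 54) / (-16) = -17 / 480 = -0.04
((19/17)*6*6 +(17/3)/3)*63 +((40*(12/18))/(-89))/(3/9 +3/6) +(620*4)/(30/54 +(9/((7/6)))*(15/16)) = 3529758227/1187705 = 2971.91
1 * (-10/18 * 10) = -50/9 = -5.56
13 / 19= 0.68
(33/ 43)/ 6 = 11/ 86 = 0.13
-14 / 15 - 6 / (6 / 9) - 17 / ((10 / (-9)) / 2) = 62 / 3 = 20.67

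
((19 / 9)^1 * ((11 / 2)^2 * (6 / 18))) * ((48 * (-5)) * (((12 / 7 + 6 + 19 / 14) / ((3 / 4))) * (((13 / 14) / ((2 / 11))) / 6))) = -208760695 / 3969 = -52597.81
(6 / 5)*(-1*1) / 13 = -6 / 65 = -0.09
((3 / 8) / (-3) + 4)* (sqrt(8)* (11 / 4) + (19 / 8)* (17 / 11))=10013 / 704 + 341* sqrt(2) / 16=44.36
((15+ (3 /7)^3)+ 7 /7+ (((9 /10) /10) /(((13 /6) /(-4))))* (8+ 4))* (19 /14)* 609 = 2595393483 /222950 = 11641.15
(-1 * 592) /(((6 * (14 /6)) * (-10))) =148 /35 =4.23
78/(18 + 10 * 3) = 13/8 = 1.62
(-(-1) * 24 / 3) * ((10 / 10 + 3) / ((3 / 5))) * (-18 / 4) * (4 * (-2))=1920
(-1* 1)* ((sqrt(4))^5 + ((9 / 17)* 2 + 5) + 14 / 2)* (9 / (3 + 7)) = -3447 / 85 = -40.55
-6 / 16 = -3 / 8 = -0.38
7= 7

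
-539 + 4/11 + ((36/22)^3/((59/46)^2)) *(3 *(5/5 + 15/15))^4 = 13497687627/4633211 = 2913.25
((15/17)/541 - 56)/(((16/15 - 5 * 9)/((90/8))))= 347636475/24243292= 14.34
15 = 15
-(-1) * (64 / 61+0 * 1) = 64 / 61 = 1.05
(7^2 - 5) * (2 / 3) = 88 / 3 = 29.33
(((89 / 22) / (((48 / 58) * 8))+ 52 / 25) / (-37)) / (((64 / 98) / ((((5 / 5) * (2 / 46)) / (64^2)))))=-13924477 / 11778863923200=-0.00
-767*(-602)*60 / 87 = 9234680 / 29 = 318437.24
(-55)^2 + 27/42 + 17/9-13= 379831/126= 3014.53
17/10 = 1.70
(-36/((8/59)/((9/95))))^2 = 22838841/36100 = 632.65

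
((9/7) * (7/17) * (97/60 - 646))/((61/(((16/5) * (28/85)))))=-12990768/2203625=-5.90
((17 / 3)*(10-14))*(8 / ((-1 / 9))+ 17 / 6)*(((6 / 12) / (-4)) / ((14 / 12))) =-7055 / 42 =-167.98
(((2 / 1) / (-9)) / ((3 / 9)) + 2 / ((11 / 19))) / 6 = 46 / 99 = 0.46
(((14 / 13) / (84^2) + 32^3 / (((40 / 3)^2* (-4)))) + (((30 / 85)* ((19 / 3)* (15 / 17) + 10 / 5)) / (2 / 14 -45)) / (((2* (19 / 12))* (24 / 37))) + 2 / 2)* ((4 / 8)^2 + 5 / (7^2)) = -146505930247129 / 9225710239200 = -15.88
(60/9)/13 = 20/39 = 0.51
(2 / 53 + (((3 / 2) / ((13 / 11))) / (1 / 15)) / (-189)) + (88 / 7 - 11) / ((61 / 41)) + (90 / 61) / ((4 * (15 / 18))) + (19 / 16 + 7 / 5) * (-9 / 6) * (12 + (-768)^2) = -80822255078611 / 35304360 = -2289299.54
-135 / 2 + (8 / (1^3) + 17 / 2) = -51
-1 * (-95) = 95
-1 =-1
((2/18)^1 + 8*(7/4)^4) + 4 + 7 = 24809/288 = 86.14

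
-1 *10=-10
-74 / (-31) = 74 / 31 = 2.39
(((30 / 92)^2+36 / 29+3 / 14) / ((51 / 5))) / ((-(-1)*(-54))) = -1118255 / 394325064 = -0.00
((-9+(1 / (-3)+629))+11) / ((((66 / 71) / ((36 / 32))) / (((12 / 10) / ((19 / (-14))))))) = -64113 / 95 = -674.87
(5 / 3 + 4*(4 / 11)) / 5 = 103 / 165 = 0.62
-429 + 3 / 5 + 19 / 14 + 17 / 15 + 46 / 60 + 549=867 / 7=123.86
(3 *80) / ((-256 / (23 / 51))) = -115 / 272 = -0.42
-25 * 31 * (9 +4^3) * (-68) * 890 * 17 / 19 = 58206623000 / 19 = 3063506473.68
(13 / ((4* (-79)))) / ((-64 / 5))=65 / 20224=0.00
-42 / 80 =-21 / 40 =-0.52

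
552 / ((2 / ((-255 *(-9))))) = 633420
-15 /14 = -1.07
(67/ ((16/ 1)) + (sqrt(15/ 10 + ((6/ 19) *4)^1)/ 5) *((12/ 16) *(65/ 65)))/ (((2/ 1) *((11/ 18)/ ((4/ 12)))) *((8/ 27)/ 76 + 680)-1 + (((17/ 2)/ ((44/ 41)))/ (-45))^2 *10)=117612 *sqrt(3990)/ 74268827651 + 124766730/ 74268827651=0.00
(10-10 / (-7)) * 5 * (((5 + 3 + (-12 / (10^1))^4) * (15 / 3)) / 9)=100736 / 315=319.80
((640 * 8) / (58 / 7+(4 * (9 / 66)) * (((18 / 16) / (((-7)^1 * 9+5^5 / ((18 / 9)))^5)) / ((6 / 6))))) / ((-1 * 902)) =-2173653618393734391040 / 3172903535153086202917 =-0.69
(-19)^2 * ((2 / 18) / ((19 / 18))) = 38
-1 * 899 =-899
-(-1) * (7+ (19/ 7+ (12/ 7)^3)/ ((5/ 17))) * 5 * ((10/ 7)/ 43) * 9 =5148720/ 103243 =49.87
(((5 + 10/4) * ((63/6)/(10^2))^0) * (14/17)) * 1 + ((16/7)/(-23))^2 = 2726057/440657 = 6.19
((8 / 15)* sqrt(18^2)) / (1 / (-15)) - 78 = -222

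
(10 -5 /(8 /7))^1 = 45 /8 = 5.62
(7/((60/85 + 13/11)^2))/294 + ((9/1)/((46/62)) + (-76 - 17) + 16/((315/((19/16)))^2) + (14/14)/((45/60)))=-361864201729273/4550072713200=-79.53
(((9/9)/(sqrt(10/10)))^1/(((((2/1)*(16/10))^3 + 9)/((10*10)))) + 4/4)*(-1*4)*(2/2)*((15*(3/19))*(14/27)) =-1653960/99199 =-16.67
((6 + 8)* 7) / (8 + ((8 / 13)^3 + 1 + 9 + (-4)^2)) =107653 / 37605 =2.86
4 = 4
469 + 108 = 577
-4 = -4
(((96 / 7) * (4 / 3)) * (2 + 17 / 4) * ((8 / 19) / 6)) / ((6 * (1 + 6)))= 1600 / 8379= 0.19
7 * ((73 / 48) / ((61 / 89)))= 45479 / 2928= 15.53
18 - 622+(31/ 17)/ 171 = -1755797/ 2907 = -603.99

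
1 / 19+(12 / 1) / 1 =229 / 19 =12.05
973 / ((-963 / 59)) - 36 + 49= -44888 / 963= -46.61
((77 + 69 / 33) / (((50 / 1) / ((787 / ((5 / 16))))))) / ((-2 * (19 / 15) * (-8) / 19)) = 205407 / 55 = 3734.67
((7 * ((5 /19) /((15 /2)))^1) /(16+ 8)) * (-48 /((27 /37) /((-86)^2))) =-7662256 /1539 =-4978.72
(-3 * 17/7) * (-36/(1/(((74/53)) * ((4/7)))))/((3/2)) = 362304/2597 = 139.51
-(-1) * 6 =6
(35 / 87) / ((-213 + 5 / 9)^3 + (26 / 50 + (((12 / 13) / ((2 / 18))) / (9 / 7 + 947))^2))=-395836224863625 / 9434151719499064656803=-0.00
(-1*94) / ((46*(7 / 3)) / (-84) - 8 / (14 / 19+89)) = 2884860 / 41951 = 68.77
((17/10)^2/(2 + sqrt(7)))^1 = -289/150 + 289* sqrt(7)/300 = 0.62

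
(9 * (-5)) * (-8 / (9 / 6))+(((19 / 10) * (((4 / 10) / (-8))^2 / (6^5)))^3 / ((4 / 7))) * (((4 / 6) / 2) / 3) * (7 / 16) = 4159895825138319360000336091 / 17332899271409664000000000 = 240.00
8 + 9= 17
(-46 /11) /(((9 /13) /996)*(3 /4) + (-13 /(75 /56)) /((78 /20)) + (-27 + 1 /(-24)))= 35736480 /252354223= 0.14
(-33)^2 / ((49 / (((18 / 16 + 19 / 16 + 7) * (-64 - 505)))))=-92326509 / 784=-117763.40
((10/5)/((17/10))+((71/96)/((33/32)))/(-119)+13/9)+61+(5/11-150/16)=5154841/94248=54.69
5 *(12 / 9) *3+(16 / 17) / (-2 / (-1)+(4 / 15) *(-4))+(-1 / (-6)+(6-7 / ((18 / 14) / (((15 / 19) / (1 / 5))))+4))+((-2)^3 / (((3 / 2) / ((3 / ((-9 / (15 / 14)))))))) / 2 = 6871 / 646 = 10.64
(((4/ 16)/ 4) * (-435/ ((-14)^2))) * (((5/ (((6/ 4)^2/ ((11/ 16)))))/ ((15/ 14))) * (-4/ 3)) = 1595/ 6048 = 0.26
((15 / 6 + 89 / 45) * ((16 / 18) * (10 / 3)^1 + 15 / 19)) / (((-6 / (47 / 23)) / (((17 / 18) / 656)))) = -123968845 / 15046839936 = -0.01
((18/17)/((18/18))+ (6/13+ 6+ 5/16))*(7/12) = 193879/42432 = 4.57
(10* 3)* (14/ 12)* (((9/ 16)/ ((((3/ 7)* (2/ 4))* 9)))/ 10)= 49/ 48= 1.02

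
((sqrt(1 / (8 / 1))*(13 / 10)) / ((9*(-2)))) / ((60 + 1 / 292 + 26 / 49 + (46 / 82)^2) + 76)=-78168181*sqrt(2) / 592461212580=-0.00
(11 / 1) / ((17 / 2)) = 1.29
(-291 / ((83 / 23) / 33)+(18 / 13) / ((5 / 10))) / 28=-2868309 / 30212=-94.94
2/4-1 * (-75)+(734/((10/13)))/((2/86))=411061/10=41106.10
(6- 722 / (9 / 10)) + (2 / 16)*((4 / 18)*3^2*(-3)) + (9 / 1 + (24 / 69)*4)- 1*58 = -699313 / 828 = -844.58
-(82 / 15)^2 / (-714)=3362 / 80325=0.04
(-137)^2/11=18769/11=1706.27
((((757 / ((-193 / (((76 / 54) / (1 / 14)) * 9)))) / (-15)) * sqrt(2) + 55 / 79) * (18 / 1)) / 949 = 990 / 74971 + 805448 * sqrt(2) / 915785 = 1.26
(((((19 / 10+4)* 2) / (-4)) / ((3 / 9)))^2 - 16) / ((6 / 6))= 24929 / 400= 62.32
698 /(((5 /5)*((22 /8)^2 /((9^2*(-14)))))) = -12664512 /121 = -104665.39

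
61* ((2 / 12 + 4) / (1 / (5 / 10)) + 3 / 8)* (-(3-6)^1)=3599 / 8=449.88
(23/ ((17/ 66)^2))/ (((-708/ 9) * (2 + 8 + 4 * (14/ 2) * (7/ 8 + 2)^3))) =-874368/ 134003809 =-0.01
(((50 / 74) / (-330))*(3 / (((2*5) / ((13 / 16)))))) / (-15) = 13 / 390720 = 0.00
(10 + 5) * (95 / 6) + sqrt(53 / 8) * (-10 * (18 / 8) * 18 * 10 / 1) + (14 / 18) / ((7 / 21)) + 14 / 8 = 2899 / 12 - 2025 * sqrt(106) / 2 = -10182.74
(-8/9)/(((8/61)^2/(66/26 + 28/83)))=-11546263/77688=-148.62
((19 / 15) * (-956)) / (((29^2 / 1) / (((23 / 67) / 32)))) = -104443 / 6761640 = -0.02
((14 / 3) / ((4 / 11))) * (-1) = -77 / 6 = -12.83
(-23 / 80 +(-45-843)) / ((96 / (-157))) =11156891 / 7680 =1452.72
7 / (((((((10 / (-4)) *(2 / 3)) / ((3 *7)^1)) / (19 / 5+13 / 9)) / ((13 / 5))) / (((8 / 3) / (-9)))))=1202656 / 3375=356.34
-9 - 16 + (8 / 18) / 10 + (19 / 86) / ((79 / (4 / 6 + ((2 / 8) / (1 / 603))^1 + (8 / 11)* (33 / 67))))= -2009971721 / 81935640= -24.53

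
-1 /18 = -0.06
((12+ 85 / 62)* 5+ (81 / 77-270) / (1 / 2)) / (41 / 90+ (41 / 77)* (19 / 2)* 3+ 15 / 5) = -101193795 / 4002472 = -25.28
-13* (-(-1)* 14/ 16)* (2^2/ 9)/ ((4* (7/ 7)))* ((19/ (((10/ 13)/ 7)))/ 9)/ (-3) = 157339/ 19440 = 8.09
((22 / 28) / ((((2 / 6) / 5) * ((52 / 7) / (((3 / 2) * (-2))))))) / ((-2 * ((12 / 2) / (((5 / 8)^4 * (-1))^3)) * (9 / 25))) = -335693359375 / 85761906966528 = -0.00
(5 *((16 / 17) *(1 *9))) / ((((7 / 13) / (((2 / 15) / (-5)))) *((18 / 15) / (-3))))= 624 / 119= 5.24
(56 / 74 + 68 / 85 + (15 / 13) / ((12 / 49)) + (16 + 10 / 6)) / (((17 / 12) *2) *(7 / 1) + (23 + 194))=690763 / 6835010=0.10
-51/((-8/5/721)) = 183855/8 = 22981.88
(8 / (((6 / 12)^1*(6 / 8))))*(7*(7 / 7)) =448 / 3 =149.33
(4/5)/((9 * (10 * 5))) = 2/1125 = 0.00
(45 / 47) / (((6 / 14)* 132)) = 35 / 2068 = 0.02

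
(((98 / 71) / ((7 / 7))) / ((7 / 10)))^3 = 2744000 / 357911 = 7.67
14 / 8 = 7 / 4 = 1.75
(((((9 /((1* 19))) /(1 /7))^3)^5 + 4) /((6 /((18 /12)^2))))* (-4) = -2932442624086960782989364609 /30362254059749596598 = -96581848.58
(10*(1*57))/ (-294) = -95/ 49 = -1.94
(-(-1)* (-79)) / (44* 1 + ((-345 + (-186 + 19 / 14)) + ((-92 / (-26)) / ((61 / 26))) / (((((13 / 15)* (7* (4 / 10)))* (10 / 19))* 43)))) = 37713494 / 231825991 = 0.16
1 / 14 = 0.07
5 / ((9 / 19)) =95 / 9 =10.56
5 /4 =1.25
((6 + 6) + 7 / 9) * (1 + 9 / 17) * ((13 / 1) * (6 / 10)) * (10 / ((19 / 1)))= 77740 / 969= 80.23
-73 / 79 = -0.92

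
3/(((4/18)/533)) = 7195.50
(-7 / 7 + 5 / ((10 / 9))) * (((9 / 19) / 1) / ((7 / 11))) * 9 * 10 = 4455 / 19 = 234.47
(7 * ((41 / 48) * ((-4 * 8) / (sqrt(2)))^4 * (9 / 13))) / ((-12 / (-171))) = 15463030.15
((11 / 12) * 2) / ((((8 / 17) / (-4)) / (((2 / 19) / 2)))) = -187 / 228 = -0.82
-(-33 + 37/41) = 1316/41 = 32.10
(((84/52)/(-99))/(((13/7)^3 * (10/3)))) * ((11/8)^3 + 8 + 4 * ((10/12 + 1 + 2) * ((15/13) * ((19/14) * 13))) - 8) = -0.24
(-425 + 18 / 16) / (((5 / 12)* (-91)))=11.18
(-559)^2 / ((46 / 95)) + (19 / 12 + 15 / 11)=1959264817 / 3036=645344.14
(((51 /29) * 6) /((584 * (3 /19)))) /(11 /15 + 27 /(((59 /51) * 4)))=0.02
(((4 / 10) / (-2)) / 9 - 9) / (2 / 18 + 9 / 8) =-3248 / 445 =-7.30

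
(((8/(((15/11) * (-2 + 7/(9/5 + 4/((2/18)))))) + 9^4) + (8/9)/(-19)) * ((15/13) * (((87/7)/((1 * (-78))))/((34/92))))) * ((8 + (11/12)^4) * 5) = -165408535359168145/1164741596928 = -142013.07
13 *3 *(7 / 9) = 91 / 3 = 30.33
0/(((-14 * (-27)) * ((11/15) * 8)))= 0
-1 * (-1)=1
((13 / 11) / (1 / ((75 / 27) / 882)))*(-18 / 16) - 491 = -38109781 / 77616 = -491.00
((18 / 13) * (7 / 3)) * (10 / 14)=30 / 13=2.31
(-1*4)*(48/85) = -192/85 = -2.26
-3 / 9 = -1 / 3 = -0.33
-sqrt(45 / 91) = -3*sqrt(455) / 91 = -0.70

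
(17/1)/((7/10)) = 170/7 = 24.29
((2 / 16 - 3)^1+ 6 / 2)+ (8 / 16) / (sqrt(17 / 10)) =1 / 8+ sqrt(170) / 34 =0.51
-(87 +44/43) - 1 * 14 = -4387/43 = -102.02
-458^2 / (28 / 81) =-4247721 / 7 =-606817.29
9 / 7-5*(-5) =184 / 7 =26.29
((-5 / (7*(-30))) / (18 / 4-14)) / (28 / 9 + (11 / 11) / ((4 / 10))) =-6 / 13433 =-0.00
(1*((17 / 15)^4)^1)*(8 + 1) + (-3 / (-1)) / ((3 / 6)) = 117271 / 5625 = 20.85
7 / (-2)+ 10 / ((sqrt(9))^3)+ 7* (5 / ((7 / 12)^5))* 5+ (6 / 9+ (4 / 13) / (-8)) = 2181392722 / 842751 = 2588.42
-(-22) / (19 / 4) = 88 / 19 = 4.63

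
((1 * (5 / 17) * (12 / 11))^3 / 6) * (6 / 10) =21600 / 6539203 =0.00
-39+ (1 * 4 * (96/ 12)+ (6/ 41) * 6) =-251/ 41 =-6.12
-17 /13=-1.31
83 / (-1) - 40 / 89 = -7427 / 89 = -83.45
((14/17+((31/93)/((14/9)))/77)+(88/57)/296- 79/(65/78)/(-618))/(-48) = -19604472281/955416480480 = -0.02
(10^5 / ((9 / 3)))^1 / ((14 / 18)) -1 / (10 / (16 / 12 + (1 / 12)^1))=35999881 / 840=42857.00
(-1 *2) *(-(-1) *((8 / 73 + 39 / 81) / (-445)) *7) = 3262 / 175419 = 0.02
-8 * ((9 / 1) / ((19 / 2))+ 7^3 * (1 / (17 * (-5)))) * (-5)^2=199480 / 323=617.59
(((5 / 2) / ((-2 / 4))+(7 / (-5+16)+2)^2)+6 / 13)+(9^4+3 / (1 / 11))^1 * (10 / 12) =8647429 / 1573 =5497.41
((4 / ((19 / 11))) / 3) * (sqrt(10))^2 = 440 / 57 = 7.72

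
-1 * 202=-202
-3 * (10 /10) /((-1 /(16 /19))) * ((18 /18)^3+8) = 432 /19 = 22.74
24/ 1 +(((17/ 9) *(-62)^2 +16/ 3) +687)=71795/ 9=7977.22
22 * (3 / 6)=11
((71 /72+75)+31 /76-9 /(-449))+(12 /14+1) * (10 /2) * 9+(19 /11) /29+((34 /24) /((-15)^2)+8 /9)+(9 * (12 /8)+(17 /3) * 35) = 38346658379507 /102868504200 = 372.77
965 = 965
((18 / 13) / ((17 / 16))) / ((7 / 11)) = 3168 / 1547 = 2.05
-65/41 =-1.59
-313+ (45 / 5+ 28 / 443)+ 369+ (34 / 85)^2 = 722347 / 11075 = 65.22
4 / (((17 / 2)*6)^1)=4 / 51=0.08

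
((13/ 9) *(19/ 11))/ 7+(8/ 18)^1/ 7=97/ 231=0.42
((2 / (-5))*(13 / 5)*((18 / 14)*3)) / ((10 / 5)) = -351 / 175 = -2.01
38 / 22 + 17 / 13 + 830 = 119124 / 143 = 833.03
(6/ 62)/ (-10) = -3/ 310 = -0.01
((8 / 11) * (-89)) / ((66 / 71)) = -69.63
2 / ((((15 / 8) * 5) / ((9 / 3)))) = 16 / 25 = 0.64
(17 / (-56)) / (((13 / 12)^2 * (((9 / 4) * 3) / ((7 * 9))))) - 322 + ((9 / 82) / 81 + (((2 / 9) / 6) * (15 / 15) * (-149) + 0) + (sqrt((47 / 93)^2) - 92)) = -4888181567 / 11599146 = -421.43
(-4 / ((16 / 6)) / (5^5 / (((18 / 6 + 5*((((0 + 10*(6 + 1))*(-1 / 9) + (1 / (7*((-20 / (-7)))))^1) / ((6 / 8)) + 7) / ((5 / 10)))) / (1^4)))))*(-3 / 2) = -811 / 37500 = -0.02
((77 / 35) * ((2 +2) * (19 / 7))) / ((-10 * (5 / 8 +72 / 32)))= -3344 / 4025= -0.83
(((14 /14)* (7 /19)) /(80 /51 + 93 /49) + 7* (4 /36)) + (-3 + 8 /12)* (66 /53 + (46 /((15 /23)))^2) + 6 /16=-11609.87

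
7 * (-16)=-112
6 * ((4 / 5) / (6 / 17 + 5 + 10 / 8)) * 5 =1632 / 449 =3.63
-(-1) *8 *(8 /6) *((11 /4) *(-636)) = -18656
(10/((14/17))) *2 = 170/7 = 24.29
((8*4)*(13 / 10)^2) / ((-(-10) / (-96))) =-64896 / 125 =-519.17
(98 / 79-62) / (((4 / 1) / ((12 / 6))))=-30.38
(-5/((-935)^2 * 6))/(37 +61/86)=-43/1701067005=-0.00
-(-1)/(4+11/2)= 2/19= 0.11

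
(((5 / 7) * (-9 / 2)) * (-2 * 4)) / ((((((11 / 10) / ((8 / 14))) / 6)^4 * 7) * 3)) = 199065600000 / 1722499009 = 115.57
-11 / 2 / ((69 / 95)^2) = -99275 / 9522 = -10.43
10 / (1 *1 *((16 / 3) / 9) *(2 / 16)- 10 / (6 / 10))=-135 / 224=-0.60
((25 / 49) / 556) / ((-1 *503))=-25 / 13703732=-0.00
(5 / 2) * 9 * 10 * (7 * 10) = 15750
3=3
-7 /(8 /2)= -7 /4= -1.75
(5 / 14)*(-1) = -5 / 14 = -0.36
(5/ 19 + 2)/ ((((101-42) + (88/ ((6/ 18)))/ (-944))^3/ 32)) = 2260812032/ 6320701558691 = 0.00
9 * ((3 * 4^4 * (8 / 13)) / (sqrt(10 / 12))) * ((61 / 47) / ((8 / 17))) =7167744 * sqrt(30) / 3055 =12850.85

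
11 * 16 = 176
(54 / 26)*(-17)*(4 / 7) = -1836 / 91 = -20.18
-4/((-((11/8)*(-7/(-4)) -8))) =-128/179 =-0.72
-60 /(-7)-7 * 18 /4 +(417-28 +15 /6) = 2580 /7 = 368.57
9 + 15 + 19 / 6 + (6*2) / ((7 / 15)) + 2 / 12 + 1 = 1135 / 21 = 54.05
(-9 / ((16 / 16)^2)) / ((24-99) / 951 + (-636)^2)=-2853 / 128225207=-0.00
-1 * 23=-23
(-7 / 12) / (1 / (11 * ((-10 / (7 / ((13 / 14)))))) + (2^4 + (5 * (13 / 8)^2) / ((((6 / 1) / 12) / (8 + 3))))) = -5720 / 3004473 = -0.00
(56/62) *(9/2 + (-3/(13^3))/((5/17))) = 1382682/340535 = 4.06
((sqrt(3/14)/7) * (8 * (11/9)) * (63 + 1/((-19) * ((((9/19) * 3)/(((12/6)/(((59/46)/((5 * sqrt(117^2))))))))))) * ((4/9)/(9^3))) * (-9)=-0.10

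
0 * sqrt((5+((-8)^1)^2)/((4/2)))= 0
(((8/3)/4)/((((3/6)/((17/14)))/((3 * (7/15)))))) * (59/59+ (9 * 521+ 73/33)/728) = 1520089/90090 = 16.87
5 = 5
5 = 5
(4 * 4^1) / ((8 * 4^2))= 1 / 8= 0.12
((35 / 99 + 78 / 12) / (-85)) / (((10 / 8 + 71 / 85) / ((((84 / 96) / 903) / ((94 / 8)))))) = -0.00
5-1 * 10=-5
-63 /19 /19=-63 /361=-0.17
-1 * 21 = -21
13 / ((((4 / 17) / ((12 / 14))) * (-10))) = -663 / 140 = -4.74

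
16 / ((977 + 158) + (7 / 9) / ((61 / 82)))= 8784 / 623689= 0.01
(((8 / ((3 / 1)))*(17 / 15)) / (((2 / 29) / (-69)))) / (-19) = 159.14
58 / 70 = 29 / 35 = 0.83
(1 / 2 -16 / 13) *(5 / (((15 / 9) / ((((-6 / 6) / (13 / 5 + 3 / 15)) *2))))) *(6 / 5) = 171 / 91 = 1.88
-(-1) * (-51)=-51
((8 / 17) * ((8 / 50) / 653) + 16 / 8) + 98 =100.00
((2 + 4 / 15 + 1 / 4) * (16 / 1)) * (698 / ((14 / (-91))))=-2740348 / 15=-182689.87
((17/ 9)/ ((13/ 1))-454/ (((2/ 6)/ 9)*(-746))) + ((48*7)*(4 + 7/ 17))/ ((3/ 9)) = 3311557978/ 741897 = 4463.64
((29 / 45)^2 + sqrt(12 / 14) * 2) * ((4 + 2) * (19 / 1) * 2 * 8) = 511328 / 675 + 3648 * sqrt(42) / 7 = 4134.91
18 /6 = 3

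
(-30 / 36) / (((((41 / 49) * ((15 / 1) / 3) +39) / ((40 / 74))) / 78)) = -15925 / 19573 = -0.81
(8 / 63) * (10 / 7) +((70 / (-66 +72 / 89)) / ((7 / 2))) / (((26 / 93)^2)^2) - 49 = -9650169476399 / 97438022136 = -99.04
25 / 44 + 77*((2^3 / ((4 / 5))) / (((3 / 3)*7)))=110.57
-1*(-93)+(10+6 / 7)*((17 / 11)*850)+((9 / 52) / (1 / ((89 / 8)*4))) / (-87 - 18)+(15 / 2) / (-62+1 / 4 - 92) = 23566096023 / 1641640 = 14355.22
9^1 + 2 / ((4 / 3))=21 / 2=10.50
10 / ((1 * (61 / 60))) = 600 / 61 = 9.84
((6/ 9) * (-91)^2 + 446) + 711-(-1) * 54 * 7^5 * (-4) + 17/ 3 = -10870886/ 3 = -3623628.67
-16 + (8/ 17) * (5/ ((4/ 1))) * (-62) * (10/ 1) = -380.71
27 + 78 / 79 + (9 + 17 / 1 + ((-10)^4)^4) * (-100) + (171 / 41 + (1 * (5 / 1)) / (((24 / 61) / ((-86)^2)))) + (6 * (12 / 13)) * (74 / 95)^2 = -2280094049999791539318978077 / 2280094050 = -999999999999908573.65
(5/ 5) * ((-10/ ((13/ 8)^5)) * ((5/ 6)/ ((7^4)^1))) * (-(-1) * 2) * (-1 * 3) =1638400/ 891474493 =0.00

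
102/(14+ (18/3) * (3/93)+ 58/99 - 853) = -313038/2572499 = -0.12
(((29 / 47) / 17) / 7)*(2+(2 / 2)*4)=174 / 5593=0.03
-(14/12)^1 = -7/6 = -1.17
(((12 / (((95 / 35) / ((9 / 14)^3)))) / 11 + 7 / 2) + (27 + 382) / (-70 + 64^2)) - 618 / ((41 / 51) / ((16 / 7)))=-24495923213 / 13970586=-1753.39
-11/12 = -0.92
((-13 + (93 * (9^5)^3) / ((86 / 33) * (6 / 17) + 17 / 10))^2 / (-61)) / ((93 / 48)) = -2279301973745143954729629545489332041616 / 5042708899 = -451999514427085701726053500000.00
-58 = -58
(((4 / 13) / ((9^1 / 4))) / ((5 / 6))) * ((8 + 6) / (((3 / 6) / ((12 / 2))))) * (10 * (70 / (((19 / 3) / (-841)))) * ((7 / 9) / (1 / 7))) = -10338513920 / 741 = -13952110.55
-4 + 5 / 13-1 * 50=-697 / 13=-53.62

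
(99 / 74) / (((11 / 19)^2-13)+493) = 35739 / 12831674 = 0.00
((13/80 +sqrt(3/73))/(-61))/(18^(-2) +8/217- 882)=228501/75650793340 +70308 * sqrt(219)/276125395691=0.00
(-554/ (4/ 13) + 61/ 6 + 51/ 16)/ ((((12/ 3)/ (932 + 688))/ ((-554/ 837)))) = 118809455/ 248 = 479070.38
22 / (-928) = -0.02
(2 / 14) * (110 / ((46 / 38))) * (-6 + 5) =-2090 / 161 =-12.98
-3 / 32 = -0.09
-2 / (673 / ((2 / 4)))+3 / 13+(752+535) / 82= 11424455 / 717418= 15.92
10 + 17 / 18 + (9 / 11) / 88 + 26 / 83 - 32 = -14991953 / 723096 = -20.73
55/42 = 1.31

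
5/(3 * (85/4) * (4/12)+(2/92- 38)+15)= -460/159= -2.89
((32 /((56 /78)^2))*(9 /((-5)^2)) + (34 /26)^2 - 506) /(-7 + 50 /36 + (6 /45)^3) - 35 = 15966047345 /313510379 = 50.93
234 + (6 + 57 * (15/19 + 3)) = 456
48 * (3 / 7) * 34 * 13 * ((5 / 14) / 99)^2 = 44200 / 373527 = 0.12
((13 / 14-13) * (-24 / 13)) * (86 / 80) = 1677 / 70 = 23.96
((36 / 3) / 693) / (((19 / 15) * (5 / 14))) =8 / 209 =0.04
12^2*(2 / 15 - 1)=-624 / 5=-124.80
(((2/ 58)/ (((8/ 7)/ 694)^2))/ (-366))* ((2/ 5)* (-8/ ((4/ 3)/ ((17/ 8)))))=100300697/ 566080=177.18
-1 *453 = -453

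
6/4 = 3/2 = 1.50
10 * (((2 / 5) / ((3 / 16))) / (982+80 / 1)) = 32 / 1593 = 0.02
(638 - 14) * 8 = 4992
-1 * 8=-8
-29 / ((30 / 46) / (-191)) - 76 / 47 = 5986519 / 705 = 8491.52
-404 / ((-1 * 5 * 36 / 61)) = 6161 / 45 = 136.91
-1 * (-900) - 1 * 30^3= -26100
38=38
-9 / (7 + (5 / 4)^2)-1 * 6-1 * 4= -1514 / 137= -11.05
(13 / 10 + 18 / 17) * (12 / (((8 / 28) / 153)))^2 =487020114 / 5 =97404022.80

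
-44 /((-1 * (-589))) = -44 /589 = -0.07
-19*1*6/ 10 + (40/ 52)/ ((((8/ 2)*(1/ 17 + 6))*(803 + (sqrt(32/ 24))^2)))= -368333523/ 32310070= -11.40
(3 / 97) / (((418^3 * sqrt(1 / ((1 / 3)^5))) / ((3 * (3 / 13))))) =sqrt(3) / 92096670952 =0.00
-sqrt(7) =-2.65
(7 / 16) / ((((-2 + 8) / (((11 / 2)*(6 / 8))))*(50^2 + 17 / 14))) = 539 / 4482176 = 0.00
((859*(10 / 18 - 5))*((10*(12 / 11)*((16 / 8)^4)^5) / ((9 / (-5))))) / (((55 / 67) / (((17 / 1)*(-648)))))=-39395627787878400 / 121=-325583700726267.77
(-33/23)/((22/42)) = -63/23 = -2.74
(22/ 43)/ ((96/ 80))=55/ 129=0.43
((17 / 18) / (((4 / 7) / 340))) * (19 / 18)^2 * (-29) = -105893935 / 5832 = -18157.40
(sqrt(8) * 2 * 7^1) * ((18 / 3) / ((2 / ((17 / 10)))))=714 * sqrt(2) / 5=201.95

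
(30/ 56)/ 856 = 15/ 23968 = 0.00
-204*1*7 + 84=-1344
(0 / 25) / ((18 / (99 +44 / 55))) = 0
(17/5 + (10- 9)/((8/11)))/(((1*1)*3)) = 191/120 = 1.59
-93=-93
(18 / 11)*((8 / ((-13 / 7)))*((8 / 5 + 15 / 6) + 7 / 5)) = -504 / 13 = -38.77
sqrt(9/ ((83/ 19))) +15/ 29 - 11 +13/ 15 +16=3* sqrt(1577)/ 83 +2777/ 435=7.82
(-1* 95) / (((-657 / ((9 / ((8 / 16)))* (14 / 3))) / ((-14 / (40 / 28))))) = -26068 / 219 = -119.03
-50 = -50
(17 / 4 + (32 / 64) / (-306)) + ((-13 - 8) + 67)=7688 / 153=50.25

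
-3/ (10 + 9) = -3/ 19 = -0.16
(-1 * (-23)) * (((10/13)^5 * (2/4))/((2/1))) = 575000/371293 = 1.55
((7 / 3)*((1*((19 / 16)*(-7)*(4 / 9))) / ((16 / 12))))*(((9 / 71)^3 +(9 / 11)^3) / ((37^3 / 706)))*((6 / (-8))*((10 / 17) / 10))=0.00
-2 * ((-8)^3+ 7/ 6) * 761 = 2332465/ 3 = 777488.33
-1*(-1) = 1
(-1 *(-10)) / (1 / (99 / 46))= 495 / 23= 21.52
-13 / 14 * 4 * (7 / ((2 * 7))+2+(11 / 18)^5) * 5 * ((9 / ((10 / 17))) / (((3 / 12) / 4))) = -154225513 / 13122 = -11753.20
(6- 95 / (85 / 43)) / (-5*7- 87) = 0.34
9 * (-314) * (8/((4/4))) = -22608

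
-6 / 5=-1.20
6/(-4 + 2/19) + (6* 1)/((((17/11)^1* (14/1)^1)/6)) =543/4403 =0.12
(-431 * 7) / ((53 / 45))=-135765 / 53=-2561.60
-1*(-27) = 27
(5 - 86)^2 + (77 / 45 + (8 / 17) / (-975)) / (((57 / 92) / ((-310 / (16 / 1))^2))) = 13781547331 / 1813968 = 7597.46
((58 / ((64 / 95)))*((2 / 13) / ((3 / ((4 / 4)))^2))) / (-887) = -2755 / 1660464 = -0.00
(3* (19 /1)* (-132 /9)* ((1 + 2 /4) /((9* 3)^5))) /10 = -0.00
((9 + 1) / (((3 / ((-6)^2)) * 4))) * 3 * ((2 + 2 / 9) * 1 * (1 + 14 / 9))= 4600 / 9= 511.11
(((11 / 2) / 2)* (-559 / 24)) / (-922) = 6149 / 88512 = 0.07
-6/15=-2/5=-0.40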